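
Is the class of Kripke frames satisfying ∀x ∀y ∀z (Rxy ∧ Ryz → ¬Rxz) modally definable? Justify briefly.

No — not modally definable

Modal frame validity is preserved under surjective bounded morphisms.
The 5-cycle (worlds s,t,u,v,w with s→t→u→v→w→s) is intransitive. Mapping every world to a single reflexive point • is a surjective bounded morphism; the reflexive point is not intransitive (R••∧R•• but R••).
So no modal formula (or set of formulas) defines exactly the intransitive frames.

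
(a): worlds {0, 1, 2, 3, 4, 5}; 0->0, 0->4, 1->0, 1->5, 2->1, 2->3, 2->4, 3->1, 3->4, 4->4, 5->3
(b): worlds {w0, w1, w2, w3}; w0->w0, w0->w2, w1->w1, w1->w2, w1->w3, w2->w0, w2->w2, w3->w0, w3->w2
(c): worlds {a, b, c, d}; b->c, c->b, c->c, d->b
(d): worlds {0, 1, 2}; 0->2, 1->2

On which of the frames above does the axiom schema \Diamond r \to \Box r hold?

(d)

This is the axiom for partial functionality; its first-order frame correspondent is \forall x \forall y \forall z (Rxy \wedge Rxz \to y = z).
(a): fails — 0 sees both 0 and 4.
(b): fails — w0 sees both w0 and w2.
(c): fails — c sees both b and c.
(d): ✓.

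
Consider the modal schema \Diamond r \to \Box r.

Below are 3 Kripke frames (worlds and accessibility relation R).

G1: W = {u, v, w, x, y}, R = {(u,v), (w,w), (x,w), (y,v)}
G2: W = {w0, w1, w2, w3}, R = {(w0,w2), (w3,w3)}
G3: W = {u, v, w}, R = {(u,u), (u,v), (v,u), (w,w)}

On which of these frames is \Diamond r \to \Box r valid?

G1, G2

The schema corresponds to partial functionality: \forall x \forall y \forall z (Rxy \wedge Rxz \to y = z).
G1: holds.
G2: holds.
G3: fails — u sees both u and v.
Valid on: G1, G2.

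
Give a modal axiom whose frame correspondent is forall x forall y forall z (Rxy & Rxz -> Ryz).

This is the Euclidean property; the standard corresponding axiom is 5: ◇ψ → □◇ψ.

◇ψ → □◇ψ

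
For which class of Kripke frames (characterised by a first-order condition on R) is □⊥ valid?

Emptiness of R

□⊥ is valid iff no world has any successor (otherwise □⊥ fails at any world with one).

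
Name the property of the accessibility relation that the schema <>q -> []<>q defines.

the Euclidean property: forall x forall y forall z (Rxy & Rxz -> Ryz)

Suppose ◇q→□◇q is valid. Take Rxy, Rxz and set V(q)={y}. Then ◇q at x, so □◇q at x, so ◇q at z, so some w with Rzw has q; w=y, i.e. Rzy. By symmetry of the argument, Ryz.
Conversely, any frame satisfying forall x forall y forall z (Rxy & Rxz -> Ryz) validates the schema.
So the correspondent is the Euclidean property.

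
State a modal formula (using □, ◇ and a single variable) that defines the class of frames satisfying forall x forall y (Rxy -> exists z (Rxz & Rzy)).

A defining formula is □□q → □q (the C4 axiom).
Suppose □□q→□q is valid. Take Rxy and set V(q)={w : xR²w}. Then □□q at x, so □q at x, so q at y, i.e. ∃z(Rxz∧Rzy).

□□q → □q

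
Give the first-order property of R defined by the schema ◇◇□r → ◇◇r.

This is a Sahlqvist (Geach-type) schema ◇^2□^1r → □^0◇^2r.
Minimal-valuation argument: fix x; take any y with xR^2y and any z with xR^0z. Set V(r) to the set of worlds R-reachable from y in exactly 1 step. Then □^1r holds at y, so the antecedent holds at x; validity forces ◇^2r at z, giving a w with zR^2w and yR^1w.
First-order correspondent: ∀x ∀y (xR²y → ∃w (yRw ∧ xR²w)).

∀x ∀y (xR²y → ∃w (yRw ∧ xR²w))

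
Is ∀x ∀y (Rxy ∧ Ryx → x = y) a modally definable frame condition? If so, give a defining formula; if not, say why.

No

Any modally definable frame class is closed under surjective bounded morphisms.
The 8-cycle (worlds a,b,c,d,e,f,g,h with a→b→c→d→e→f→g→h→a) is antisymmetric. Sending even-indexed worlds to s and odd-indexed worlds to t is a surjective bounded morphism onto the two-world frame with s↔t, which is not antisymmetric.
So the class is not modally definable.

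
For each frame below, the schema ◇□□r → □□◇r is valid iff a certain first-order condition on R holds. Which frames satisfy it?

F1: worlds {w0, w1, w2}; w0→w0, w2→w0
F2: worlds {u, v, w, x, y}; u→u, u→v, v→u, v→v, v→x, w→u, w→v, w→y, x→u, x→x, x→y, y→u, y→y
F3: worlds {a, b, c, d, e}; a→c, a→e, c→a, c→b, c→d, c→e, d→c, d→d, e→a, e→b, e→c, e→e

Frame correspondent (Sahlqvist): ∀x ∀y ∀z ((xRy ∧ xR²z) → ∃w (yR²w ∧ zRw)) — i.e. a generalized confluence (Geach) condition.
F1: holds.
F2: holds.
F3: fails — aRc, aR²b but no w with cR²w and bRw.

F1, F2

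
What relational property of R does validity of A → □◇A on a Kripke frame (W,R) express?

symmetry: ∀x ∀y (Rxy → Ryx)

Suppose A→□◇A is valid. Take Rxy and set V(A)={x}. Then A at x, so □◇A at x, so ◇A at y, so some z with Ryz has A; z=x, i.e. Ryx.
Conversely, on a frame with symmetry the schema holds at every world under every valuation.
So the correspondent is symmetry.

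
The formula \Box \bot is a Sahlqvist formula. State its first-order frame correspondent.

emptiness of R: \forall x \forall y \neg Rxy

□⊥ is valid iff no world has any successor (otherwise □⊥ fails at any world with one).
Conversely, on a frame with emptiness of R the schema holds at every world under every valuation.
So the correspondent is emptiness of R.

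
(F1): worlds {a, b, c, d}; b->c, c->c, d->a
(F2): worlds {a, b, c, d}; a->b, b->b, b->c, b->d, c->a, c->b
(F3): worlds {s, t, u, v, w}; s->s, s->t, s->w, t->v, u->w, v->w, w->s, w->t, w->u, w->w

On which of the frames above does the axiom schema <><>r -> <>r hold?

(F1)

The schema corresponds to transitivity: forall x forall y forall z (Rxy & Ryz -> Rxz).
(F1): holds.
(F2): fails — Rbc and Rca but not Rba.
(F3): fails — Rwt and Rtv but not Rwv.
Valid on: (F1).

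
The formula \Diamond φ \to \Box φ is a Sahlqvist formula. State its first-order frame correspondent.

Suppose ◇φ→□φ is valid. Take Rxy, Rxz and set V(φ)={y}. Then ◇φ at x, so □φ at x, so φ at z, i.e. z=y.

partial functionality: \forall x \forall y \forall z (Rxy \wedge Rxz \to y = z)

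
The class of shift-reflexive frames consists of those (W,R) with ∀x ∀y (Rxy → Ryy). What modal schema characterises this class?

□(□ψ → ψ)

A defining formula is □(□ψ → ψ) (the T□ axiom).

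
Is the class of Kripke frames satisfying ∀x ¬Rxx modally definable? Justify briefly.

Modal frame validity is preserved under surjective bounded morphisms.
The 5-cycle (worlds 0,1,2,3,4 with 0→1→2→3→4→0) is irreflexive, and the map sending every world to a single reflexive point • is a surjective bounded morphism (forth: every edge maps to (•,•); back: every world has a successor). So any modal formula valid on the 5-cycle is also valid on the reflexive point, which is not irreflexive.
Hence irreflexivity is not modally definable.

No — not modally definable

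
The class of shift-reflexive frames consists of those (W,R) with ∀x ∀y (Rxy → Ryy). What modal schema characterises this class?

This is shift-reflexivity; the standard corresponding axiom is T□: □(□s → s).
Suppose □(□s→s) is valid. Take Rxy and set V(s)={w : Ryw}. Then at y, □s holds; since □(□s→s) at x, □s→s at y, so s at y, i.e. Ryy.

□(□s → s)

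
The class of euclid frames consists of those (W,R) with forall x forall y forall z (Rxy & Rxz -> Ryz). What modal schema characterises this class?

◇s → □◇s

A defining formula is ◇s → □◇s (the 5 axiom).
Suppose ◇s→□◇s is valid. Take Rxy, Rxz and set V(s)={y}. Then ◇s at x, so □◇s at x, so ◇s at z, so some w with Rzw has s; w=y, i.e. Rzy. By symmetry of the argument, Ryz.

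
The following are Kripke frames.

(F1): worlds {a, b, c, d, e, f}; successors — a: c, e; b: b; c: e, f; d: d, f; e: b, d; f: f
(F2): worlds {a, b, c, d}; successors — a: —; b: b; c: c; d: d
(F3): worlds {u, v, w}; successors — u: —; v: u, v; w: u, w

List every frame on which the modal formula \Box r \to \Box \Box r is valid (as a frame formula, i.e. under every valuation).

(F2), (F3)

This is the axiom for transitivity; its first-order frame correspondent is \forall x \forall y \forall z (Rxy \wedge Ryz \to Rxz).
(F1): fails — Rae and Reb but not Rab.
(F2): holds.
(F3): holds.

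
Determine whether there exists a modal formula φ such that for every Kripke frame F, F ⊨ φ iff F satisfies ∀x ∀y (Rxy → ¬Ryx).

Not modally definable

If a class were modally definable it would be closed under surjective bounded morphisms (Goldblatt–Thomason).
The 5-cycle (worlds w0,w1,w2,w3,w4 with w0→w1→w2→w3→w4→w0) is asymmetric. Mapping every world to a single reflexive point • is a surjective bounded morphism, and the reflexive point is not asymmetric (R•• but asymmetry requires ¬R••).
So the class is not modally definable.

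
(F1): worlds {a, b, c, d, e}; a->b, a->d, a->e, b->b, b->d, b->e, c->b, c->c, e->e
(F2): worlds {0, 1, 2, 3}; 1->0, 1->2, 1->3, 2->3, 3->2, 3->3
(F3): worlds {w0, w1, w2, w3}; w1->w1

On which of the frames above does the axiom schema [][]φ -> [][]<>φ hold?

(F2), (F3)

Frame correspondent (Sahlqvist): forall x forall z (x R^2 z -> exists w (x R^2 w & zRw)) — i.e. a generalized confluence (Geach) condition.
(F1): fails — aR²d but no w with aR²w and dRw.
(F2): condition met.
(F3): condition met.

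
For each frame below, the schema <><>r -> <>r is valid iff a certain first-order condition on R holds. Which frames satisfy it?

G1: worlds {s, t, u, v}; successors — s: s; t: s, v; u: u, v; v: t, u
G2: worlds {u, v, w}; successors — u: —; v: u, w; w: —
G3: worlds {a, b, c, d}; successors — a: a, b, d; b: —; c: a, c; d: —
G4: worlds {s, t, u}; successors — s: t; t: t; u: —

This is the axiom for transitivity; its first-order frame correspondent is forall x forall y forall z (Rxy & Ryz -> Rxz).
G1: fails — Ruv and Rvt but not Rut.
G2: condition met.
G3: fails — Rca and Rab but not Rcb.
G4: condition met.
Valid on: G2, G4.

G2, G4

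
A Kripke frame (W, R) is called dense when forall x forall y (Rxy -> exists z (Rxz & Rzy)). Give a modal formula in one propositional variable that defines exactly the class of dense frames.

A defining formula is □□p → □p (the C4 axiom).
Suppose □□p→□p is valid. Take Rxy and set V(p)={w : xR²w}. Then □□p at x, so □p at x, so p at y, i.e. ∃z(Rxz∧Rzy).

□□p → □p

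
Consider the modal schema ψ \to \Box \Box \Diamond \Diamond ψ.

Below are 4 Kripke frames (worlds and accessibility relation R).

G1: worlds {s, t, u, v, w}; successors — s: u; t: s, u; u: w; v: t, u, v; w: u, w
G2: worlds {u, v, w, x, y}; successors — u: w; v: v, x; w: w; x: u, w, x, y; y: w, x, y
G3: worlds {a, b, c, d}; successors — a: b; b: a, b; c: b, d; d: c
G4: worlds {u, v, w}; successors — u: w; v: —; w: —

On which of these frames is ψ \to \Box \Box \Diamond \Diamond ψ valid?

G4

Frame correspondent (Sahlqvist): \forall x \forall z (x R^2 z \to \exists w (x = w \wedge z R^2 w)) — i.e. a generalized confluence (Geach) condition.
G1: fails — sR²w but no w* with s=w* and wR²w*.
G2: fails — uR²w but no t with u=t and wR²t.
G3: fails — cR²a but no w with c=w and aR²w.
G4: condition met.
Valid on: G4.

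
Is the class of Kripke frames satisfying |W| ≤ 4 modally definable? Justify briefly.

Modal frame validity is preserved under disjoint unions.
Any modal formula valid on each of 5 disjoint one-world frames is valid on their disjoint union (validity is preserved under disjoint unions). Each one-world frame has |W|=1≤4, but the union has |W|=5.
So no modal formula (or set of formulas) defines exactly the |W|≤4 frames.

No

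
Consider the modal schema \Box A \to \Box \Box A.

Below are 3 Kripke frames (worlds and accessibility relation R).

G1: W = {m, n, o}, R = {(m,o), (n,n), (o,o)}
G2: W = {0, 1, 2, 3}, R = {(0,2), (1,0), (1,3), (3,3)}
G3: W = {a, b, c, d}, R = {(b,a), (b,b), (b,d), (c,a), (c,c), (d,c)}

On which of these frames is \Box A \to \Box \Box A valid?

G1

This is the axiom for transitivity; its first-order frame correspondent is \forall x \forall y \forall z (Rxy \wedge Ryz \to Rxz).
G1: satisfies the condition.
G2: fails — R10 and R02 but not R12.
G3: fails — Rdc and Rca but not Rda.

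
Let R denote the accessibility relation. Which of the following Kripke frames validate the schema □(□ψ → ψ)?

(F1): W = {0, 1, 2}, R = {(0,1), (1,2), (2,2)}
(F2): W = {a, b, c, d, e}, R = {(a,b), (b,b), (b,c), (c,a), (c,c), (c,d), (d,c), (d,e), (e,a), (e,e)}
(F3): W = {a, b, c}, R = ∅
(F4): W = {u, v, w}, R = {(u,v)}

This is the axiom for shift-reflexivity; its first-order frame correspondent is ∀x ∀y (Rxy → Ryy).
(F1): fails — R01 but not R11.
(F2): fails — Rcd but not Rdd.
(F3): holds.
(F4): fails — Ruv but not Rvv.
Valid on: (F3).

(F3)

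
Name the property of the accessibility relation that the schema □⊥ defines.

This schema is the Ver axiom.
Its frame correspondent is emptiness of R — ∀x ∀y ¬Rxy.

Emptiness of R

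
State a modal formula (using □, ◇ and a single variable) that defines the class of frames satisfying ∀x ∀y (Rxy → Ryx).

The condition is symmetry. The B schema r → □◇r defines it.

r → □◇r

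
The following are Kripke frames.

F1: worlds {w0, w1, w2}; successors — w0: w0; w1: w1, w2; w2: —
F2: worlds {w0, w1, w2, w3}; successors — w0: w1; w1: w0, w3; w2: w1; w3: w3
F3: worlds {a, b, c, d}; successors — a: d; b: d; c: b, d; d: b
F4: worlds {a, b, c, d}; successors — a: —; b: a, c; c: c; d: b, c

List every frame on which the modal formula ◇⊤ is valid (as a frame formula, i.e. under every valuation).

Frame correspondent (Sahlqvist): ∀x ∃y Rxy — i.e. seriality.
F1: fails — world w2 has no successor.
F2: satisfies the condition.
F3: satisfies the condition.
F4: fails — world a has no successor.
Valid on: F2, F3.

F2, F3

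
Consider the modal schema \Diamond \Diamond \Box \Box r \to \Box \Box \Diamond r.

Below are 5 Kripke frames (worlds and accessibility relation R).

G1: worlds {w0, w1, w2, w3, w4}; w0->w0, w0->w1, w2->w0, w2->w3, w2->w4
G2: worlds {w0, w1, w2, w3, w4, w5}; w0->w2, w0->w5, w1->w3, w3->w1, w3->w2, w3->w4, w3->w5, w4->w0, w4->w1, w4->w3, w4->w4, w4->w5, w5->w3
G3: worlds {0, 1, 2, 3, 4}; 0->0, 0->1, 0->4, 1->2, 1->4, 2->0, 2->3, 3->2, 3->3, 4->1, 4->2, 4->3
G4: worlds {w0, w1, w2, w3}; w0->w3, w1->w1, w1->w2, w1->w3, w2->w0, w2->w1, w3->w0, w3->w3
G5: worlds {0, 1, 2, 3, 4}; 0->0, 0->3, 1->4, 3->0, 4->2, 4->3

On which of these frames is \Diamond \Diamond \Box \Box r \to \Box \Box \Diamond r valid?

This is the axiom for a generalized confluence (Geach) condition; its first-order frame correspondent is \forall x \forall y \forall z ((x R^2 y \wedge x R^2 z) \to \exists w (y R^2 w \wedge zRw)).
G1: fails — w0R²w0, w0R²w1 but no w with w0R²w and w1Rw.
G2: fails — w1R²w1, w1R²w1 but no w with w1R²w and w1Rw.
G3: satisfies the condition.
G4: satisfies the condition.
G5: fails — 1R²2, 1R²2 but no w with 2R²w and 2Rw.

G3, G4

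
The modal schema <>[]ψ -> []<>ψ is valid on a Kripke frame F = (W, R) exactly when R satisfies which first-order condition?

This is the .2 axiom.
It corresponds to convergence: forall x forall y forall z (Rxy & Rxz -> exists w (Ryw & Rzw)).

Convergence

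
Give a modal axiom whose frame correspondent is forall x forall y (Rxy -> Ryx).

The condition is symmetry. The B schema p → □◇p defines it.
Suppose p→□◇p is valid. Take Rxy and set V(p)={x}. Then p at x, so □◇p at x, so ◇p at y, so some z with Ryz has p; z=x, i.e. Ryx.

p → □◇p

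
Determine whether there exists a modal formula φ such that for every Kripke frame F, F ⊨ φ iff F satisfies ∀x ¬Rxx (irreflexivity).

Not definable by any modal formula

Modal frame validity is preserved under surjective bounded morphisms.
The 2-cycle (worlds w0,w1 with w0→w1→w0) is irreflexive, and the map sending every world to a single reflexive point • is a surjective bounded morphism (forth: every edge maps to (•,•); back: every world has a successor). So any modal formula valid on the 2-cycle is also valid on the reflexive point, which is not irreflexive.
Hence irreflexivity is not modally definable.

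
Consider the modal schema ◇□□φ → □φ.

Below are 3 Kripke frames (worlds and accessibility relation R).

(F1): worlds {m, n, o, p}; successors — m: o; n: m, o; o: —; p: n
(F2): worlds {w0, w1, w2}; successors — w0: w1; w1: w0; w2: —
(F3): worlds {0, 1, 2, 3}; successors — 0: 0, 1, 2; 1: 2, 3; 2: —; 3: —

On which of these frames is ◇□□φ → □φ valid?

This is the axiom for a generalized confluence (Geach) condition; its first-order frame correspondent is ∀x ∀y ∀z ((xRy ∧ xRz) → ∃w (yR²w ∧ z = w)).
(F1): fails — mRo, mRo but no w with oR²w and o=w.
(F2): condition met.
(F3): fails — 0R1, 0R0 but no w with 1R²w and 0=w.

(F2)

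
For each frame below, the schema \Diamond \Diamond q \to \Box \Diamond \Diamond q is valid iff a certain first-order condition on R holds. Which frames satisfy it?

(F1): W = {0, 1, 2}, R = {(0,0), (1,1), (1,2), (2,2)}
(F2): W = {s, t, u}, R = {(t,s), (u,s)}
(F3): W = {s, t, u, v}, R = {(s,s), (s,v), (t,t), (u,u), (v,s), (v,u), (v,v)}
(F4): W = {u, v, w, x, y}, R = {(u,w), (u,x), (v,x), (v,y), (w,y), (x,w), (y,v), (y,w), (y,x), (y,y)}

Frame correspondent (Sahlqvist): \forall x \forall y \forall z ((x R^2 y \wedge xRz) \to \exists w (y = w \wedge z R^2 w)) — i.e. a generalized confluence (Geach) condition.
(F1): fails — 1R²1, 1R2 but no w with 1=w and 2R²w.
(F2): condition met.
(F3): fails — vR²s, vRu but no w with s=w and uR²w.
(F4): fails — uR²w, uRx but no t with w=t and xR²t.

(F2)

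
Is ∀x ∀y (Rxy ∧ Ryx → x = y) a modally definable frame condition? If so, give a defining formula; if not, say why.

Not modally definable

Any modally definable frame class is closed under surjective bounded morphisms.
The 4-cycle (worlds s,t,u,v with s→t→u→v→s) is antisymmetric. Sending even-indexed worlds to a and odd-indexed worlds to b is a surjective bounded morphism onto the two-world frame with a↔b, which is not antisymmetric.
So the class is not modally definable.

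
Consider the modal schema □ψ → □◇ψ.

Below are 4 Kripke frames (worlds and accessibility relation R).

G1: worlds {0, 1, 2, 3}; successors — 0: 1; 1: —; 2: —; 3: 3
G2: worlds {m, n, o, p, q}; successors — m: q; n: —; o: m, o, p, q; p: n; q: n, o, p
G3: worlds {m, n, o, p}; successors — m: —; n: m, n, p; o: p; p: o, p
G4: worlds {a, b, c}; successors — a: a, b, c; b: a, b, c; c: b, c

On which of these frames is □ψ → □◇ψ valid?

Frame correspondent (Sahlqvist): ∀x ∀z (xRz → ∃w (xRw ∧ zRw)) — i.e. a generalized confluence (Geach) condition.
G1: fails — 0R1 but no w with 0Rw and 1Rw.
G2: fails — mRq but no w with mRw and qRw.
G3: fails — nRm but no w with nRw and mRw.
G4: holds.

G4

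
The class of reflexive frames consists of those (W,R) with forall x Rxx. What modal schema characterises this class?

□ψ → ψ

This is reflexivity; the standard corresponding axiom is T: □ψ → ψ.
Suppose □ψ→ψ is valid. At any x set V(ψ)={w : Rxw}. Then □ψ holds at x, so ψ holds at x, i.e. Rxx.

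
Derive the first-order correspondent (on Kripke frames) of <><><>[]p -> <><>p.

This is a Sahlqvist (Geach-type) schema ◇^3□^1p → □^0◇^2p.
Minimal-valuation argument: fix x; take any y with xR^3y and any z with xR^0z. Set V(p) to the set of worlds R-reachable from y in exactly 1 step. Then □^1p holds at y, so the antecedent holds at x; validity forces ◇^2p at z, giving a w with zR^2w and yR^1w.
First-order correspondent: forall x forall y (x R^3 y -> exists w (yRw & x R^2 w)).

forall x forall y (x R^3 y -> exists w (yRw & x R^2 w))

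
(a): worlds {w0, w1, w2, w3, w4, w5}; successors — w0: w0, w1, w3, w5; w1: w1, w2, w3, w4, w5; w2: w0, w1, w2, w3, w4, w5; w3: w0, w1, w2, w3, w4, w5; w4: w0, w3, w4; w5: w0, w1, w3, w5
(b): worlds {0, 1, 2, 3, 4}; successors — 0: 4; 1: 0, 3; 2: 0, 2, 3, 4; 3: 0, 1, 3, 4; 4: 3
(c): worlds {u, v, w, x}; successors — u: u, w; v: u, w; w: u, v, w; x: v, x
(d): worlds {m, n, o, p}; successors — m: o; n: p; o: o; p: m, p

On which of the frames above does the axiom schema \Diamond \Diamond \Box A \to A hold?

The schema corresponds to a generalized confluence (Geach) condition: \forall x \forall y (x R^2 y \to \exists w (yRw \wedge x = w)).
(a): fails — w0R²w1 but no w with w1Rw and w0=w.
(b): fails — 1R²0 but no w with 0Rw and 1=w.
(c): fails — vR²u but no t with uRt and v=t.
(d): fails — mR²o but no w with oRw and m=w.

none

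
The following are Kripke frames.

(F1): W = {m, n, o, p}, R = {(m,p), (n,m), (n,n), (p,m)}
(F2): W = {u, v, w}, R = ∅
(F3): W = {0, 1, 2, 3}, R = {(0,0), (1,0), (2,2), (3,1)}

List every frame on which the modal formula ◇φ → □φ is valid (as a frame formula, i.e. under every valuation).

(F2), (F3)

This is the axiom for partial functionality; its first-order frame correspondent is ∀x ∀y ∀z (Rxy ∧ Rxz → y = z).
(F1): fails — n sees both m and n.
(F2): holds.
(F3): holds.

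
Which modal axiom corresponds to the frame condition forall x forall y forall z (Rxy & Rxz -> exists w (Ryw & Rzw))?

◇□s → □◇s

The condition is convergence. The .2 schema ◇□s → □◇s defines it.
Suppose ◇□s→□◇s is valid. Take Rxy, Rxz and set V(s)={w : Ryw}. Then □s at y so ◇□s at x, so □◇s at x, so ◇s at z, giving w with Rzw and Ryw.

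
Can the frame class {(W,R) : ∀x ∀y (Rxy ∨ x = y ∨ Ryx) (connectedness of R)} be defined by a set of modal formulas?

Not modally definable

If a class were modally definable it would be closed under disjoint unions (Goldblatt–Thomason).
Take 4 disjoint single-world reflexive frames: each is trivially connected, but their disjoint union has 4 worlds with no edge between distinct components, so it is not connected.
So the class is not modally definable.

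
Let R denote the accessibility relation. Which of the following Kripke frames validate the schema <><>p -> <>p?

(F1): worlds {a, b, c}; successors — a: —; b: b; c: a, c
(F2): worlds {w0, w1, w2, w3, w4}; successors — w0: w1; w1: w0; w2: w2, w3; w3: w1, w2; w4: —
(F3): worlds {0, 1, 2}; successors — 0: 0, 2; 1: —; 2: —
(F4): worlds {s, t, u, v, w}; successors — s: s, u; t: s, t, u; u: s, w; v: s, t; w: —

The schema corresponds to transitivity: forall x forall y forall z (Rxy & Ryz -> Rxz).
(F1): holds.
(F2): fails — Rw1w0 and Rw0w1 but not Rw1w1.
(F3): holds.
(F4): fails — Rus and Rsu but not Ruu.
Valid on: (F1), (F3).

(F1), (F3)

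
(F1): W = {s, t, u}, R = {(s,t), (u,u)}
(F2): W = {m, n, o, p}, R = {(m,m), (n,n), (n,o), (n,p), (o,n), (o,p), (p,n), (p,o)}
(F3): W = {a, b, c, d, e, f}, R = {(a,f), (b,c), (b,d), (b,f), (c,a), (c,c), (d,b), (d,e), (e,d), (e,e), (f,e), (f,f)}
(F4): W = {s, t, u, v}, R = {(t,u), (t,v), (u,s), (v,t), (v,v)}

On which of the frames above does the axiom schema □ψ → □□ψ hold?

The schema corresponds to transitivity: ∀x ∀y ∀z (Rxy ∧ Ryz → Rxz).
(F1): holds.
(F2): fails — Ron and Rno but not Roo.
(F3): fails — Rbc and Rca but not Rba.
(F4): fails — Rtv and Rvt but not Rtt.

(F1)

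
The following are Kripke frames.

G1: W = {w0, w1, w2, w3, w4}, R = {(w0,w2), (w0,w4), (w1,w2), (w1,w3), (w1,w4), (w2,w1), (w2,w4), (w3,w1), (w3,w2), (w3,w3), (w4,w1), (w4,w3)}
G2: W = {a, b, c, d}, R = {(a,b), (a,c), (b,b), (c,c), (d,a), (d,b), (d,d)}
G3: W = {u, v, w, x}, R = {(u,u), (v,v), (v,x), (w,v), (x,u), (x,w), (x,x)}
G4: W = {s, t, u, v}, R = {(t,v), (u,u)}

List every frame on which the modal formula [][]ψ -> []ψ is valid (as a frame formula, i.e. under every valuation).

The schema corresponds to density: forall x forall y (Rxy -> exists z (Rxz & Rzy)).
G1: fails — Rw0w2 but no z with Rw0z and Rzw2.
G2: holds.
G3: holds.
G4: fails — Rtv but no z with Rtz and Rzv.

G2, G3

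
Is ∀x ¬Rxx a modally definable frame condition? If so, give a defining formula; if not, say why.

If a class were modally definable it would be closed under surjective bounded morphisms (Goldblatt–Thomason).
The 5-cycle (worlds 0,1,2,3,4 with 0→1→2→3→4→0) is irreflexive, and the map sending every world to a single reflexive point • is a surjective bounded morphism (forth: every edge maps to (•,•); back: every world has a successor). So any modal formula valid on the 5-cycle is also valid on the reflexive point, which is not irreflexive.
So no modal formula (or set of formulas) defines exactly the irreflexive frames.

No — not modally definable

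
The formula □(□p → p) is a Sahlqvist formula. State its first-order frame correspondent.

shift-reflexivity

Suppose □(□p→p) is valid. Take Rxy and set V(p)={w : Ryw}. Then at y, □p holds; since □(□p→p) at x, □p→p at y, so p at y, i.e. Ryy.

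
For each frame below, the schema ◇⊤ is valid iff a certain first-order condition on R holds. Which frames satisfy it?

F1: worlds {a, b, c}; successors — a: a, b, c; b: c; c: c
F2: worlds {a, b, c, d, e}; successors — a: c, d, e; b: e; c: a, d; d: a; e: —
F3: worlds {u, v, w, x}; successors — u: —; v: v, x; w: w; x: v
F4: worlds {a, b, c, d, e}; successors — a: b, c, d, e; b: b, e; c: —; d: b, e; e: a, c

F1

Frame correspondent (Sahlqvist): ∀x ∃y Rxy — i.e. seriality.
F1: satisfies the condition.
F2: fails — world e has no successor.
F3: fails — world u has no successor.
F4: fails — world c has no successor.
Valid on: F1.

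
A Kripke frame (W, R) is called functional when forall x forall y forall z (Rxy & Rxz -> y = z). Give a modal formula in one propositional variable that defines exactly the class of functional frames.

A defining formula is ◇ψ → □ψ (the CD axiom).
Suppose ◇ψ→□ψ is valid. Take Rxy, Rxz and set V(ψ)={y}. Then ◇ψ at x, so □ψ at x, so ψ at z, i.e. z=y.

◇ψ → □ψ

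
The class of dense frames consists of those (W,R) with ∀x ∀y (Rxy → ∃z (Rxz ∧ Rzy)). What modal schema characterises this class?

This is density; the standard corresponding axiom is C4: □□r → □r.
Suppose □□r→□r is valid. Take Rxy and set V(r)={w : xR²w}. Then □□r at x, so □r at x, so r at y, i.e. ∃z(Rxz∧Rzy).

□□r → □r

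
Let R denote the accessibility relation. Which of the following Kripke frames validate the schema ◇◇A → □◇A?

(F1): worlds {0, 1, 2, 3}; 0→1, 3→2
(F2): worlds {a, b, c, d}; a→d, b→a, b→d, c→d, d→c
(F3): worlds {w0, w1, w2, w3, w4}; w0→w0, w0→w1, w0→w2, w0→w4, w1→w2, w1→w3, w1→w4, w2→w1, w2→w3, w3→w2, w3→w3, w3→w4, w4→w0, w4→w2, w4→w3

This is the axiom for a generalized confluence (Geach) condition; its first-order frame correspondent is ∀x ∀y ∀z ((xR²y ∧ xRz) → ∃w (y = w ∧ zRw)).
(F1): satisfies the condition.
(F2): fails — bR²c, bRa but no w with c=w and aRw.
(F3): fails — w0R²w0, w0Rw1 but no w with w0=w and w1Rw.

(F1)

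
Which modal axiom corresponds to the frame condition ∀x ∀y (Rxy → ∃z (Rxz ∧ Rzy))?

This is density; the standard corresponding axiom is C4: □□ψ → □ψ.
Suppose □□ψ→□ψ is valid. Take Rxy and set V(ψ)={w : xR²w}. Then □□ψ at x, so □ψ at x, so ψ at y, i.e. ∃z(Rxz∧Rzy).

□□ψ → □ψ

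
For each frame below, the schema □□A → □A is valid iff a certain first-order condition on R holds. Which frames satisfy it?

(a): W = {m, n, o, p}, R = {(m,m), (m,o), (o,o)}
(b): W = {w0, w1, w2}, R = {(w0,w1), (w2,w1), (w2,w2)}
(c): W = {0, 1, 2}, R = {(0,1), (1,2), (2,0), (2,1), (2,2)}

The schema corresponds to density: ∀x ∀y (Rxy → ∃z (Rxz ∧ Rzy)).
(a): satisfies the condition.
(b): fails — Rw0w1 but no z with Rw0z and Rzw1.
(c): fails — R01 but no z with R0z and Rz1.

(a)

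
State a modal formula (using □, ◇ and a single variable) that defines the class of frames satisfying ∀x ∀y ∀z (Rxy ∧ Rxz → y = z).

◇ψ → □ψ

This is partial functionality; the standard corresponding axiom is CD: ◇ψ → □ψ.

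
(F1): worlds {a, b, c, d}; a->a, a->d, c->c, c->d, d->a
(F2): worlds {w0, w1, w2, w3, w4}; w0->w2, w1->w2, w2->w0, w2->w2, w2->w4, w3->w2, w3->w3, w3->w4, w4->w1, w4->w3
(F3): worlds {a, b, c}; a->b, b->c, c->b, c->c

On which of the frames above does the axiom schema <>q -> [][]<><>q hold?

(F3)

Frame correspondent (Sahlqvist): forall x forall y forall z ((xRy & x R^2 z) -> exists w (y = w & z R^2 w)) — i.e. a generalized confluence (Geach) condition.
(F1): fails — cRc, cR²a but no w with c=w and aR²w.
(F2): fails — w2Rw0, w2R²w4 but no w with w0=w and w4R²w.
(F3): holds.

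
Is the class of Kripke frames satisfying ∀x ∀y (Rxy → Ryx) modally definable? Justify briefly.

Yes: it is symmetry, defined by the B schema p → □◇p.

Yes, by p → □◇p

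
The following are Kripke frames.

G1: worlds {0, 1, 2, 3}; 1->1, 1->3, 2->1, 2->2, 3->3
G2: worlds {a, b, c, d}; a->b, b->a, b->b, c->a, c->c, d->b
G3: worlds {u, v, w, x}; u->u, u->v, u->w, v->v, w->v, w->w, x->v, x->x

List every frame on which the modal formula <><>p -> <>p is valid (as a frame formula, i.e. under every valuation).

G3

The schema corresponds to transitivity: forall x forall y forall z (Rxy & Ryz -> Rxz).
G1: fails — R21 and R13 but not R23.
G2: fails — Rab and Rba but not Raa.
G3: holds.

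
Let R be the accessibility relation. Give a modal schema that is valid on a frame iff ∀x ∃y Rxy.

A defining formula is □ψ → ◇ψ (the D axiom).
Suppose □ψ→◇ψ is valid. At any x set V(ψ)=W. Then □ψ at x, so ◇ψ at x, so x has a successor.

□ψ → ◇ψ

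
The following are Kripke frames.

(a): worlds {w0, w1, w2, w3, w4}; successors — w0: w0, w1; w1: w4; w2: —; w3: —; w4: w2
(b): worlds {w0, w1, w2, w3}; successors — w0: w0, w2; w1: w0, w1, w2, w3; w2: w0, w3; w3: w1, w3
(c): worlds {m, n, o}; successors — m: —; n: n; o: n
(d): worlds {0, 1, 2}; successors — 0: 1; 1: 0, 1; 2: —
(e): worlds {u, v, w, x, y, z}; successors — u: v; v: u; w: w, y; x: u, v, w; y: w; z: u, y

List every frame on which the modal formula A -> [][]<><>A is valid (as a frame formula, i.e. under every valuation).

(d)

The schema corresponds to a generalized confluence (Geach) condition: forall x forall z (x R^2 z -> exists w (x = w & z R^2 w)).
(a): fails — w0R²w1 but no w with w0=w and w1R²w.
(b): fails — w1R²w0 but no w with w1=w and w0R²w.
(c): fails — oR²n but no w with o=w and nR²w.
(d): ✓.
(e): fails — xR²u but no t with x=t and uR²t.
Valid on: (d).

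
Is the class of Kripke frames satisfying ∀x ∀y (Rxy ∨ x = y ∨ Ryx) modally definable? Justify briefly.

No — not modally definable

If a class were modally definable it would be closed under disjoint unions (Goldblatt–Thomason).
Take 3 disjoint single-world reflexive frames: each is trivially connected, but their disjoint union has 3 worlds with no edge between distinct components, so it is not connected.
So the class is not modally definable.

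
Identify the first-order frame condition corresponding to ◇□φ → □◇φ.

convergence

This is the .2 axiom.
Its frame correspondent is convergence — ∀x ∀y ∀z (Rxy ∧ Rxz → ∃w (Ryw ∧ Rzw)).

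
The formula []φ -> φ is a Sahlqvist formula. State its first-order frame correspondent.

Reflexivity

Suppose □φ→φ is valid. At any x set V(φ)={w : Rxw}. Then □φ holds at x, so φ holds at x, i.e. Rxx.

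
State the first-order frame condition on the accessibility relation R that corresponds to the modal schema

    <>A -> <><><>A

This is a Sahlqvist (Geach-type) schema ◇^1□^0A → □^0◇^3A.
First-order correspondent: forall x forall y (xRy -> exists w (y = w & x R^3 w)).

forall x forall y (xRy -> exists w (y = w & x R^3 w))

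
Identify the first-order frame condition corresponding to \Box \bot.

□⊥ is valid iff no world has any successor (otherwise □⊥ fails at any world with one).
Conversely, on a frame with emptiness of R the schema holds at every world under every valuation.
So the correspondent is emptiness of R.

emptiness of R: \forall x \forall y \neg Rxy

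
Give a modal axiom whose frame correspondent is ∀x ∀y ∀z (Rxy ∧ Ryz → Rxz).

This is transitivity; the standard corresponding axiom is 4: □ψ → □□ψ.
Suppose □ψ→□□ψ is valid. Take Rxy, Ryz and set V(ψ)={w : Rxw}. Then □ψ at x, so □□ψ at x, so □ψ at y, so ψ at z, i.e. Rxz.

□ψ → □□ψ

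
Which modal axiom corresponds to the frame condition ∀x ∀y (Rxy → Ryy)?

□(□q → q)

A defining formula is □(□q → q) (the T□ axiom).
Suppose □(□q→q) is valid. Take Rxy and set V(q)={w : Ryw}. Then at y, □q holds; since □(□q→q) at x, □q→q at y, so q at y, i.e. Ryy.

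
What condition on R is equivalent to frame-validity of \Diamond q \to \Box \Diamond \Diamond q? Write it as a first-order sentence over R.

This is a Sahlqvist (Geach-type) schema ◇^1□^0q → □^1◇^2q.
Minimal-valuation argument: fix x; take any y with xR^1y and any z with xR^1z. Set V(q) to the set of worlds R-reachable from y in exactly 0 steps. Then □^0q holds at y, so the antecedent holds at x; validity forces ◇^2q at z, giving a w with zR^2w and yR^0w.
First-order correspondent: \forall x \forall y \forall z ((xRy \wedge xRz) \to \exists w (y = w \wedge z R^2 w)).

\forall x \forall y \forall z ((xRy \wedge xRz) \to \exists w (y = w \wedge z R^2 w))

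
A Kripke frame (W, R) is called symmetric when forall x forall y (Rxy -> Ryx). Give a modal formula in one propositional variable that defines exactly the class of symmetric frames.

s → □◇s

The condition is symmetry. The B schema s → □◇s defines it.
Suppose s→□◇s is valid. Take Rxy and set V(s)={x}. Then s at x, so □◇s at x, so ◇s at y, so some z with Ryz has s; z=x, i.e. Ryx.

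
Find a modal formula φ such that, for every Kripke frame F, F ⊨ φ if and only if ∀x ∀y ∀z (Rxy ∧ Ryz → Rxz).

The condition is transitivity. The 4 schema □p → □□p defines it.
Suppose □p→□□p is valid. Take Rxy, Ryz and set V(p)={w : Rxw}. Then □p at x, so □□p at x, so □p at y, so p at z, i.e. Rxz.

□p → □□p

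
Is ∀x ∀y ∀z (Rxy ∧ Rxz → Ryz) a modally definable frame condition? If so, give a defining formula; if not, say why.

This is a Sahlqvist condition; the 5 axiom ◇r → □◇r defines it.

Yes, by ◇r → □◇r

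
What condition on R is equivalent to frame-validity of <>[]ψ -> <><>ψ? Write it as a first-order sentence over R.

This is a Sahlqvist (Geach-type) schema ◇^1□^1ψ → □^0◇^2ψ.
First-order correspondent: forall x forall y (xRy -> exists w (yRw & x R^2 w)).

forall x forall y (xRy -> exists w (yRw & x R^2 w))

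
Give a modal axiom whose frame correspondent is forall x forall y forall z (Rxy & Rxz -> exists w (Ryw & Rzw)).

◇□r → □◇r

A defining formula is ◇□r → □◇r (the .2 axiom).
Suppose ◇□r→□◇r is valid. Take Rxy, Rxz and set V(r)={w : Ryw}. Then □r at y so ◇□r at x, so □◇r at x, so ◇r at z, giving w with Rzw and Ryw.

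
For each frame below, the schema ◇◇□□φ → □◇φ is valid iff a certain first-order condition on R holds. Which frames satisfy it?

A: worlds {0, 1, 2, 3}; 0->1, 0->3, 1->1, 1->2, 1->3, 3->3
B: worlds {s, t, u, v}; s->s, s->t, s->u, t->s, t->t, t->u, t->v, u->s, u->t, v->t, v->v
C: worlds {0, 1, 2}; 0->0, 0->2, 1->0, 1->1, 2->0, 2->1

Frame correspondent (Sahlqvist): ∀x ∀y ∀z ((xR²y ∧ xRz) → ∃w (yR²w ∧ zRw)) — i.e. a generalized confluence (Geach) condition.
A: fails — 0R²2, 0R1 but no w with 2R²w and 1Rw.
B: holds.
C: holds.
Valid on: B, C.

B, C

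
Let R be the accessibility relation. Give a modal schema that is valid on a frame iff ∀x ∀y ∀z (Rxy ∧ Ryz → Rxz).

A defining formula is □q → □□q (the 4 axiom).
Suppose □q→□□q is valid. Take Rxy, Ryz and set V(q)={w : Rxw}. Then □q at x, so □□q at x, so □q at y, so q at z, i.e. Rxz.

□q → □□q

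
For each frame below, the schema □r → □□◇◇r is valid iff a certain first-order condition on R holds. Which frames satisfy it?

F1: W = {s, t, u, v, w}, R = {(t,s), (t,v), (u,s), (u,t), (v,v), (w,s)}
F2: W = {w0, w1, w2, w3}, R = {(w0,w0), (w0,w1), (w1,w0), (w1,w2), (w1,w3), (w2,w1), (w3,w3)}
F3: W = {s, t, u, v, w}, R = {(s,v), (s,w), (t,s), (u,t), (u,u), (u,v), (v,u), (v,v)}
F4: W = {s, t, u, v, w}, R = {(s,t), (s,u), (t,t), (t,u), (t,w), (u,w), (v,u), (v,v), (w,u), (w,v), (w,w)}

This is the axiom for a generalized confluence (Geach) condition; its first-order frame correspondent is ∀x ∀z (xR²z → ∃w (xRw ∧ zR²w)).
F1: fails — uR²s but no w* with uRw* and sR²w*.
F2: fails — w0R²w3 but no w with w0Rw and w3R²w.
F3: fails — tR²v but no w* with tRw* and vR²w*.
F4: satisfies the condition.
Valid on: F4.

F4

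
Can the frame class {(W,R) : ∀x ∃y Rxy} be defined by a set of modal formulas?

Yes: it is seriality, defined by the D schema □r → ◇r.

Definable; □r → ◇r defines it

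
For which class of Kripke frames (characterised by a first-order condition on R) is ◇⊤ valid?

This is a form of the D axiom.
It corresponds to seriality: ∀x ∃y Rxy.

seriality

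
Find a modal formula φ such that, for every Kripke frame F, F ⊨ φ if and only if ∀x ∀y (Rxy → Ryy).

This is shift-reflexivity; the standard corresponding axiom is T□: □(□r → r).
Suppose □(□r→r) is valid. Take Rxy and set V(r)={w : Ryw}. Then at y, □r holds; since □(□r→r) at x, □r→r at y, so r at y, i.e. Ryy.

□(□r → r)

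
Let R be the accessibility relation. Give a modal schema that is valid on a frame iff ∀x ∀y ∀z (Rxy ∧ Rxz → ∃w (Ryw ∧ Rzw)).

◇□r → □◇r

This is convergence; the standard corresponding axiom is .2: ◇□r → □◇r.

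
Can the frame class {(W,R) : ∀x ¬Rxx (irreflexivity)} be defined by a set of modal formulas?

Modal frame validity is preserved under surjective bounded morphisms.
The 4-cycle (worlds 0,1,2,3 with 0→1→2→3→0) is irreflexive, and the map sending every world to a single reflexive point • is a surjective bounded morphism (forth: every edge maps to (•,•); back: every world has a successor). So any modal formula valid on the 4-cycle is also valid on the reflexive point, which is not irreflexive.
So the class is not modally definable.

Not definable by any modal formula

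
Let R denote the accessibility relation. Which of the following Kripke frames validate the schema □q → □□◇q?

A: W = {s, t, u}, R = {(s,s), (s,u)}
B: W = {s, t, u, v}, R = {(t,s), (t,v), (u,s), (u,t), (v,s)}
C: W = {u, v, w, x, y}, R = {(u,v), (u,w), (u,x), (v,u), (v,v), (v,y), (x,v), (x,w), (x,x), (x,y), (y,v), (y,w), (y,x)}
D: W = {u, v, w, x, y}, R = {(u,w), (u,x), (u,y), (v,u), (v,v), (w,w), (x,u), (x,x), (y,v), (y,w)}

This is the axiom for a generalized confluence (Geach) condition; its first-order frame correspondent is ∀x ∀z (xR²z → ∃w (xRw ∧ zRw)).
A: fails — sR²u but no w with sRw and uRw.
B: fails — tR²s but no w with tRw and sRw.
C: fails — uR²w but no t with uRt and wRt.
D: fails — uR²v but no t with uRt and vRt.

none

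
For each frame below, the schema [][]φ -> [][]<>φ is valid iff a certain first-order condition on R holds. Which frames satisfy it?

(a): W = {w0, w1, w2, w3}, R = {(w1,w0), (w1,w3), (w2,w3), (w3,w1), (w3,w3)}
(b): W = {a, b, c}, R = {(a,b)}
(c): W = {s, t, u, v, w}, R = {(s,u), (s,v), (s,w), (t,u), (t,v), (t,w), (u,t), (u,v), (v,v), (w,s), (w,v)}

(b), (c)

This is the axiom for a generalized confluence (Geach) condition; its first-order frame correspondent is forall x forall z (x R^2 z -> exists w (x R^2 w & zRw)).
(a): fails — w3R²w0 but no w with w3R²w and w0Rw.
(b): holds.
(c): holds.
Valid on: (b), (c).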